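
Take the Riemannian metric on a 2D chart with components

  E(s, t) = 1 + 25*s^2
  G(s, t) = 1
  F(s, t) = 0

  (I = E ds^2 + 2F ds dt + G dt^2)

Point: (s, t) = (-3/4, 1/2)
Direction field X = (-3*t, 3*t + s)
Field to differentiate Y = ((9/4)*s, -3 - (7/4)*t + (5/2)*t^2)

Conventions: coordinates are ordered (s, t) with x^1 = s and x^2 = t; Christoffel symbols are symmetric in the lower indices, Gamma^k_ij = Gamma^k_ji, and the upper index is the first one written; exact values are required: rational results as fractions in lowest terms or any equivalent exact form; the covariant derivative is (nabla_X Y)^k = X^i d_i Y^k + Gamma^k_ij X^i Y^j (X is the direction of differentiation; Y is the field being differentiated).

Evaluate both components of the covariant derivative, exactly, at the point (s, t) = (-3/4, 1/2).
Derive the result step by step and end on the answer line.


E = 241/16, F = 0, G = 1 at the point
E_s = -75/2, E_t = 0, F_s = 0, F_t = 0, G_s = 0, G_t = 0
EG - F^2 = 241/16;  g^inv = (16/241) * [[1, 0], [0, 241/16]]
first-kind symbols [ij,l] = (1/2)(d_i g_jl + d_j g_il - d_l g_ij): [ss,s] = E_s/2 = -75/4, [ss,t] = F_s - E_t/2 = 0, [st,s] = E_t/2 = 0, [st,t] = G_s/2 = 0, [tt,s] = F_t - G_s/2 = 0, [tt,t] = G_t/2 = 0
Gamma^s_ij = (G*[ij,s] - F*[ij,t])/(EG - F^2), Gamma^t_ij = (E*[ij,t] - F*[ij,s])/(EG - F^2)
Gamma_sss = -300/241, Gamma_sst = 0, Gamma_stt = 0, Gamma_tss = 0, Gamma_tst = 0, Gamma_ttt = 0
X = (-3/2, 3/4), Y = (-27/16, -13/4) at the point

Answer: (nabla_X Y)^s = -6291/964, (nabla_X Y)^t = 9/16


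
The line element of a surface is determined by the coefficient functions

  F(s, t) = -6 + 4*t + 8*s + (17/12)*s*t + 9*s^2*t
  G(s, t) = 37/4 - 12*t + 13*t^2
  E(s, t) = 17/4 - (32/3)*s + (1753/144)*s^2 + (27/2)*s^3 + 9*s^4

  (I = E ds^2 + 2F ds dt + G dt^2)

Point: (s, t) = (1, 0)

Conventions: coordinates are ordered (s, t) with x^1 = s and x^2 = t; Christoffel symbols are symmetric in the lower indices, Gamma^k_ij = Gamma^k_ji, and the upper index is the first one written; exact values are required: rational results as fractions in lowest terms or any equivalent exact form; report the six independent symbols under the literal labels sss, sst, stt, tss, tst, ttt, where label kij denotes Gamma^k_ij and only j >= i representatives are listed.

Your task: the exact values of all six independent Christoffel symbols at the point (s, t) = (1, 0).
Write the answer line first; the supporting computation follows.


Answer: Gamma_sss = 231025/148249, Gamma_sst = 0, Gamma_stt = 83724/148249, Gamma_tss = 78264/148249, Gamma_tst = 0, Gamma_ttt = -114264/148249

E = 4069/144, F = 2, G = 37/4 at the point
E_s = 6493/72, E_t = 0, F_s = 8, F_t = 173/12, G_s = 0, G_t = -12
EG - F^2 = 148249/576;  g^inv = (576/148249) * [[37/4, -2], [-2, 4069/144]]
first-kind symbols [ij,l] = (1/2)(d_i g_jl + d_j g_il - d_l g_ij): [ss,s] = E_s/2 = 6493/144, [ss,t] = F_s - E_t/2 = 8, [st,s] = E_t/2 = 0, [st,t] = G_s/2 = 0, [tt,s] = F_t - G_s/2 = 173/12, [tt,t] = G_t/2 = -6
Gamma^s_ij = (G*[ij,s] - F*[ij,t])/(EG - F^2), Gamma^t_ij = (E*[ij,t] - F*[ij,s])/(EG - F^2)


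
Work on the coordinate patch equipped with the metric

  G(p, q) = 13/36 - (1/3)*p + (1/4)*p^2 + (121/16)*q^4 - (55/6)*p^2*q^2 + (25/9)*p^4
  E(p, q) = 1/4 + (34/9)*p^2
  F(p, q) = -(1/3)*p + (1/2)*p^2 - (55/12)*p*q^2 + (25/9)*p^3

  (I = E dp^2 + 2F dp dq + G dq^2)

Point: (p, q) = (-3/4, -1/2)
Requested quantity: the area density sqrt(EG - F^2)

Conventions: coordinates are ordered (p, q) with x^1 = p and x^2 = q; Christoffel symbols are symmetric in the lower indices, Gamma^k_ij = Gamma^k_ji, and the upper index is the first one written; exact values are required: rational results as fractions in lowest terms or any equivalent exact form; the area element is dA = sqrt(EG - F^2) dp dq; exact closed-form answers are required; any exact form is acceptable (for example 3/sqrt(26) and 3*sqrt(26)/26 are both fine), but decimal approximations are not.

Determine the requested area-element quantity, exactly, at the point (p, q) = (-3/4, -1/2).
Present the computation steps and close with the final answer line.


E = 19/8, F = 7/32, G = 469/576; EG - F^2 = 17381/9216

Answer: sqrt(EG - F^2) = sqrt(17381)/96


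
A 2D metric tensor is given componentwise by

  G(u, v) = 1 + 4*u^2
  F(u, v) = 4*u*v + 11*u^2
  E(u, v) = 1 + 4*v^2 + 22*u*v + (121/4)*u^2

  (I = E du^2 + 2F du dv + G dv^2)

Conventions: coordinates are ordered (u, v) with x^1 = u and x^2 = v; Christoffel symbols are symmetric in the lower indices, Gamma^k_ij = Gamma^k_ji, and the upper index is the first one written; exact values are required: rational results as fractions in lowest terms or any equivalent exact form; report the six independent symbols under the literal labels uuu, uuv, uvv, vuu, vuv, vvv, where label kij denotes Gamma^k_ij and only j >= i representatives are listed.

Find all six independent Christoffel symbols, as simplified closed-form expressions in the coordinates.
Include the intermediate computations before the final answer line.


E = 1 + 4*v^2 + 22*u*v + (121/4)*u^2; F = 4*u*v + 11*u^2; G = 1 + 4*u^2
Gamma^k_ij = (1/2) g^{kl} (d_i g_jl + d_j g_il - d_l g_ij), with g^inv = (1/(EG-F^2)) [[G, -F], [-F, E]]
first partials: E_u = 22*v + (121/2)*u, E_v = 8*v + 22*u, F_u = 4*v + 22*u, F_v = 4*u, G_u = 8*u, G_v = 0
D = EG - F^2 = 1 + 4*v^2 + 22*u*v + (137/4)*u^2
expanded: Gamma^u_uu = (G E_u - 2F F_u + F E_v)/(2D), Gamma^u_uv = (G E_v - F G_u)/(2D), Gamma^u_vv = (2G F_v - G G_u - F G_v)/(2D), Gamma^v_uu = (2E F_u - E E_v - F E_u)/(2D), Gamma^v_uv = (E G_u - F E_v)/(2D), Gamma^v_vv = (E G_v - 2F F_v + F G_u)/(2D); substitute and cancel common factors

Answer: Gamma_uuu = (121*u + 44*v)/(137*u^2 + 88*u*v + 16*v^2 + 4), Gamma_uuv = (44*u + 16*v)/(137*u^2 + 88*u*v + 16*v^2 + 4), Gamma_uvv = 0, Gamma_vuu = 44*u/(137*u^2 + 88*u*v + 16*v^2 + 4), Gamma_vuv = 16*u/(137*u^2 + 88*u*v + 16*v^2 + 4), Gamma_vvv = 0


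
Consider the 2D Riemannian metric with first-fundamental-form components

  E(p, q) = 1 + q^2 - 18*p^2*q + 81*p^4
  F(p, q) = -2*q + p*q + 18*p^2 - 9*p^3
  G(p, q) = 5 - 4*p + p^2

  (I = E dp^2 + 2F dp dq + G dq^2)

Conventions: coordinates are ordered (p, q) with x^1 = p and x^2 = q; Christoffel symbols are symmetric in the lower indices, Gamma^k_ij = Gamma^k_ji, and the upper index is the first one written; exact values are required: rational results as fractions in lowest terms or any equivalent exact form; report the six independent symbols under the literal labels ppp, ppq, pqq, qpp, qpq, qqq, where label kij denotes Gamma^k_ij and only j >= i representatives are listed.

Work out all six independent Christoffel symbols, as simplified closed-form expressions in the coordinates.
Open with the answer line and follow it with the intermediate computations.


Answer: Gamma_ppp = (162*p^3 - 18*p*q)/(81*p^4 - 18*p^2*q + p^2 - 4*p + q^2 + 5), Gamma_ppq = (-9*p^2 + q)/(81*p^4 - 18*p^2*q + p^2 - 4*p + q^2 + 5), Gamma_pqq = 0, Gamma_qpp = (-18*p^2 + 36*p)/(81*p^4 - 18*p^2*q + p^2 - 4*p + q^2 + 5), Gamma_qpq = (p - 2)/(81*p^4 - 18*p^2*q + p^2 - 4*p + q^2 + 5), Gamma_qqq = 0

E = 1 + q^2 - 18*p^2*q + 81*p^4; F = -2*q + p*q + 18*p^2 - 9*p^3; G = 5 - 4*p + p^2
Gamma^k_ij = (1/2) g^{kl} (d_i g_jl + d_j g_il - d_l g_ij), with g^inv = (1/(EG-F^2)) [[G, -F], [-F, E]]
first partials: E_p = -36*p*q + 324*p^3, E_q = 2*q - 18*p^2, F_p = q + 36*p - 27*p^2, F_q = -2 + p, G_p = -4 + 2*p, G_q = 0
D = EG - F^2 = 5 - 4*p + q^2 + p^2 - 18*p^2*q + 81*p^4
expanded: Gamma^p_pp = (G E_p - 2F F_p + F E_q)/(2D), Gamma^p_pq = (G E_q - F G_p)/(2D), Gamma^p_qq = (2G F_q - G G_p - F G_q)/(2D), Gamma^q_pp = (2E F_p - E E_q - F E_p)/(2D), Gamma^q_pq = (E G_p - F E_q)/(2D), Gamma^q_qq = (E G_q - 2F F_q + F G_p)/(2D); substitute and cancel common factors


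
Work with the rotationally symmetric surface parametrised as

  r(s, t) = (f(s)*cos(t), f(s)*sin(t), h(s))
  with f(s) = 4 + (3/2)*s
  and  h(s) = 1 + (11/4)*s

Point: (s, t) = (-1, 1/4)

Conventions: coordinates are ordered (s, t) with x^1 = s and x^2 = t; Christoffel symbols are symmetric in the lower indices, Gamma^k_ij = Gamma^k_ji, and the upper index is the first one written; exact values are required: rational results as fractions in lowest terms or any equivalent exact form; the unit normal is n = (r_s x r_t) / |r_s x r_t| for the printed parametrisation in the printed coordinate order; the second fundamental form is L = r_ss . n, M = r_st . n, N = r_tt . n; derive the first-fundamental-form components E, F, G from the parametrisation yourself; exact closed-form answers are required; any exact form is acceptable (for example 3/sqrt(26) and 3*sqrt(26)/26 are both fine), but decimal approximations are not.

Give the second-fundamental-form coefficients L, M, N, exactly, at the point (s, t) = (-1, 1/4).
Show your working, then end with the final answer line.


f = 5/2, f' = 3/2, f'' = 0, h' = 11/4, h'' = 0
E = 157/16, F = 0, G = 25/4; answer radicand W^2 = 157/16
unnormalised second-form numerators: l = 0, m = 0, n = 55/8; L = l/sqrt(157/16), and similarly M = m/sqrt(W^2), N = n/sqrt(W^2)

Answer: L = 0, M = 0, N = 55*sqrt(157)/314


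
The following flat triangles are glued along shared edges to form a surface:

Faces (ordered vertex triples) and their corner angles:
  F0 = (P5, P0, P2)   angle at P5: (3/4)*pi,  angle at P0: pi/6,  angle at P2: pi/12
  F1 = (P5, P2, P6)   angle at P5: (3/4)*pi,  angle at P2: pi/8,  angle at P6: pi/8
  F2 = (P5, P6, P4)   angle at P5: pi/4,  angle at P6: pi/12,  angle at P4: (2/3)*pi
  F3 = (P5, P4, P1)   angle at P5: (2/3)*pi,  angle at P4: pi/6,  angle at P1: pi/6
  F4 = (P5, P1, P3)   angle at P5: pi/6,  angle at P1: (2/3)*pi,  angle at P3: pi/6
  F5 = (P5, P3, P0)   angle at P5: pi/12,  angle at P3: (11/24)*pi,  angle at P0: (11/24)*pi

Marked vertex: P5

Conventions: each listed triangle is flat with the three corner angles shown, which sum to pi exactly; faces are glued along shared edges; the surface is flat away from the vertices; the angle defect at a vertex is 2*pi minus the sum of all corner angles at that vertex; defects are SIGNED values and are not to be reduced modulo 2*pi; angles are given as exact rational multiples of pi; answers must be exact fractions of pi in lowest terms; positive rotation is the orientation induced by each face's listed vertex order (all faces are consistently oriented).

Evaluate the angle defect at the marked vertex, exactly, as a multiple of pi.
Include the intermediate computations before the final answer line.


Sum of corner angles at P5: (8/3)*pi
defect = 2*pi - (8/3)*pi

Answer: defect(P5) = (-2/3)*pi


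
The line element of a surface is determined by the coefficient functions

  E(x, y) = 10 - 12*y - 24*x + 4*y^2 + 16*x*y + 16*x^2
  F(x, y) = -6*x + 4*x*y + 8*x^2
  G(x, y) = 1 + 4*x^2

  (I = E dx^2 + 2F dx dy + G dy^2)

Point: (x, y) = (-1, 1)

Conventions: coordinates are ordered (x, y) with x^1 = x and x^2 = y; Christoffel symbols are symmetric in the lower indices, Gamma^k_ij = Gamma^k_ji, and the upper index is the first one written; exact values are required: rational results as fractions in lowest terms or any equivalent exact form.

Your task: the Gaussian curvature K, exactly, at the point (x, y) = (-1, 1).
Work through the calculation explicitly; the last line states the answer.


E = 26, F = 10, G = 5, EG - F^2 = 30 at the point
E_x = -40, E_y = -20, F_x = -18, F_y = -4, G_x = -8, G_y = 0
E_yy = 8, F_xy = 4, G_xx = 8
Evaluate Brioschi's two determinant matrices M1, M2 and divide by (EG - F^2)^2.
M1 = [[-E_yy/2 + F_xy - G_xx/2, E_x/2, F_x - E_y/2], [F_y - G_x/2, E, F], [G_y/2, F, G]] = [[-4, -20, -8], [0, 26, 10], [0, 10, 5]]; det M1 = -120
M2 = [[0, E_y/2, G_x/2], [E_y/2, E, F], [G_x/2, F, G]] = [[0, -10, -4], [-10, 26, 10], [-4, 10, 5]]; det M2 = -116
det M1 - det M2 = -4; K = -4 / (30)^2 = -1/225

Answer: K = -1/225


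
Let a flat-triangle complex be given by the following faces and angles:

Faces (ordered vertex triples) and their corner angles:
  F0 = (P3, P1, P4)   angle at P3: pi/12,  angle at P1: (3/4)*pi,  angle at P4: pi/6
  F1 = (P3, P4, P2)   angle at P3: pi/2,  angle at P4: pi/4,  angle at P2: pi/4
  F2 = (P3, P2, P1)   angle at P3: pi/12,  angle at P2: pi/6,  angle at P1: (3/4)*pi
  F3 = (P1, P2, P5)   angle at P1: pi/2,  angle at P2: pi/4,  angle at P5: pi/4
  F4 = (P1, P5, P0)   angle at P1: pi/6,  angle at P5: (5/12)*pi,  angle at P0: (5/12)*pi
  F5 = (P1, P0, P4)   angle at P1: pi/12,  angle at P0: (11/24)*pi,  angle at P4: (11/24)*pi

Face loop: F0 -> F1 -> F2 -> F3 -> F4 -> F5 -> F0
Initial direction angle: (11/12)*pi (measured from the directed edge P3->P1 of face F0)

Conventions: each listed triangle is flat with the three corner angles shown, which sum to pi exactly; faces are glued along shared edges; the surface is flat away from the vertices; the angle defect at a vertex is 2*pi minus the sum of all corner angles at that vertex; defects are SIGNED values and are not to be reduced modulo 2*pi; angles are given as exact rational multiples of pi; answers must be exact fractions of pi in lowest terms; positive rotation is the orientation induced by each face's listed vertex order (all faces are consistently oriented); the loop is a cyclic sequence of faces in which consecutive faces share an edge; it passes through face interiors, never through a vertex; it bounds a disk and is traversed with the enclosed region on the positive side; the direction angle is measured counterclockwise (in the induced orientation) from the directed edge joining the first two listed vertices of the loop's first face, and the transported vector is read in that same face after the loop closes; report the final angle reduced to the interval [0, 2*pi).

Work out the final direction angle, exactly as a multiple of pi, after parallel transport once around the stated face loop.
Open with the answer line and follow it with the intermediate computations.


Answer: final direction angle = 0

enclosed vertex P1: corner angles sum to (9/4)*pi, defect = 2*pi - (9/4)*pi = -pi/4
enclosed vertex P3: corner angles sum to (2/3)*pi, defect = 2*pi - (2/3)*pi = (4/3)*pi
summing the enclosed defects onto the initial angle, mod 2*pi in the induced orientation:
final angle = (11/12)*pi + (13/12)*pi = 0 (mod 2*pi)


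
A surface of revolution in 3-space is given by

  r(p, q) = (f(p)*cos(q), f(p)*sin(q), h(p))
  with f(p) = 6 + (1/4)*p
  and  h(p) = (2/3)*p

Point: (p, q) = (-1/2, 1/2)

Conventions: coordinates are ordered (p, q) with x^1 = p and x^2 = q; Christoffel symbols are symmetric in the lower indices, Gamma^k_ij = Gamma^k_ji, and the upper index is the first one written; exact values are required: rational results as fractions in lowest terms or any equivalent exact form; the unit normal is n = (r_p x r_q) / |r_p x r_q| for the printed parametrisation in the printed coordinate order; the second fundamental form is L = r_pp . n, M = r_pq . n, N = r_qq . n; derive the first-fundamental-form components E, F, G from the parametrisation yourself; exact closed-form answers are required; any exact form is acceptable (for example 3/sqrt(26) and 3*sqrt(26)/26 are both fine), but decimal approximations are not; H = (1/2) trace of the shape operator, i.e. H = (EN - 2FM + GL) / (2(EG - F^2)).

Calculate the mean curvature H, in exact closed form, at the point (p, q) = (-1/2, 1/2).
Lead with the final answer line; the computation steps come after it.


Answer: H = 32*sqrt(73)/3431

f = 47/8, f' = 1/4, f'' = 0, h' = 2/3, h'' = 0
E = 73/144, F = 0, G = 2209/64; answer radicand W^2 = 73/144
unnormalised second-form numerators: l = 0, m = 0, n = 47/12; L = l/sqrt(73/144), and similarly M = m/sqrt(W^2), N = n/sqrt(W^2)
H = (E*n - 2*F*m + G*l) / (2*(EG - F^2)*sqrt(W^2)); E*n - 2*F*m + G*l = 3431/1728, EG - F^2 = 161257/9216, so H = (8/141)/sqrt(73/144)


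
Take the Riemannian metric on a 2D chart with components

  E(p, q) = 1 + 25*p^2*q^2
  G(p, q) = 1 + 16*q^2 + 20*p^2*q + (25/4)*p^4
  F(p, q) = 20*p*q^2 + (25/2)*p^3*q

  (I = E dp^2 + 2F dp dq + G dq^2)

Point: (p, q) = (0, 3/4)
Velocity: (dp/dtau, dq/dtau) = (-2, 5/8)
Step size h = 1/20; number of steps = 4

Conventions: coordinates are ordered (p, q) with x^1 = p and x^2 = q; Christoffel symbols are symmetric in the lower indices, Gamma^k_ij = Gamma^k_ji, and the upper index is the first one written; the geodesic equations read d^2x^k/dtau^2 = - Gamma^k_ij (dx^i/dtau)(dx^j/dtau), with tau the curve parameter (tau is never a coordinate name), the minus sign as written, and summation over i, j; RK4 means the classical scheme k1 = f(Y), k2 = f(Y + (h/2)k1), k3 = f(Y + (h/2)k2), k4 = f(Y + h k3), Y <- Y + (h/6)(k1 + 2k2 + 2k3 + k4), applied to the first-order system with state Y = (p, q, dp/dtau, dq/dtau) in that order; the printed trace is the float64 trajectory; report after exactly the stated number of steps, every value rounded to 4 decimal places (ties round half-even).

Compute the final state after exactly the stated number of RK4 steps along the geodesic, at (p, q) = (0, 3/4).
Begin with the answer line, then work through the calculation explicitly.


Answer: p = -0.3869, q = 0.7856, dp/dtau = -1.8299, dq/dtau = -0.1860

f(Y) = (dp/dtau, dq/dtau, -Gamma^p_ij Y'^i Y'^j, -Gamma^q_ij Y'^i Y'^j) with the Gammas evaluated at the stage position; h = 0.050000; intermediate values shown to 6 dp
step 0: p = 0.0000, q = 0.7500, dp/dtau = -2.0000, dq/dtau = 0.6250
step 1:
  k1: at (p, q) = (0.000000, 0.750000), (dp/dtau, dq/dtau) = (-2.000000, 0.625000); Gamma_ppp = 0.000000, Gamma_ppq = 0.000000, Gamma_pqq = 0.000000, Gamma_qpp = 1.125000, Gamma_qpq = 0.000000, Gamma_qqq = 1.200000; k1 = (-2.000000, 0.625000, 0.000000, -4.968750)
  k2: at (p, q) = (-0.050000, 0.765625), (dp/dtau, dq/dtau) = (-2.000000, 0.500781); Gamma_ppp = -0.070092, Gamma_ppq = 0.004577, Gamma_pqq = -0.073238, Gamma_qpp = 1.123753, Gamma_qpq = -0.073388, Gamma_qqq = 1.174207; k2 = (-2.000000, 0.500781, 0.307902, -4.936487)
  k3: at (p, q) = (-0.050000, 0.762520), (dp/dtau, dq/dtau) = (-1.992302, 0.501588); Gamma_ppp = -0.070036, Gamma_ppq = 0.004592, Gamma_pqq = -0.073478, Gamma_qpp = 1.122869, Gamma_qpq = -0.073629, Gamma_qqq = 1.178062; k3 = (-1.992302, 0.501588, 0.305656, -4.900514)
  k4: at (p, q) = (-0.099615, 0.775079), (dp/dtau, dq/dtau) = (-1.984717, 0.379974); Gamma_ppp = -0.137062, Gamma_ppq = 0.017616, Gamma_pqq = -0.141469, Gamma_qpp = 1.109538, Gamma_qpq = -0.142601, Gamma_qqq = 1.145213; k4 = (-1.984717, 0.379974, 0.586895, -4.751014)
  Y <- Y + (h/6)(k1 + 2k2 + 2k3 + k4): p = -0.0997, q = 0.7751, dp/dtau = -1.9849, dq/dtau = 0.3801
step 2:
  k1: at (p, q) = (-0.099744, 0.775081), (dp/dtau, dq/dtau) = (-1.984883, 0.380052); Gamma_ppp = -0.137230, Gamma_ppq = 0.017660, Gamma_pqq = -0.141642, Gamma_qpp = 1.109481, Gamma_qpq = -0.142778, Gamma_qqq = 1.145151; k1 = (-1.984883, 0.380052, 0.587755, -4.751909)
  k2: at (p, q) = (-0.149366, 0.784582), (dp/dtau, dq/dtau) = (-1.970189, 0.261254); Gamma_ppp = -0.199091, Gamma_ppq = 0.037902, Gamma_pqq = -0.203003, Gamma_qpp = 1.085274, Gamma_qpq = -0.206611, Gamma_qqq = 1.106601; k2 = (-1.970189, 0.261254, 0.825675, -4.500874)
  k3: at (p, q) = (-0.148999, 0.781612), (dp/dtau, dq/dtau) = (-1.964241, 0.267530); Gamma_ppp = -0.198506, Gamma_ppq = 0.037841, Gamma_pqq = -0.203176, Gamma_qpp = 1.084734, Gamma_qpq = -0.206783, Gamma_qqq = 1.110252; k3 = (-1.964241, 0.267530, 0.820199, -4.481958)
  k4: at (p, q) = (-0.197956, 0.788457), (dp/dtau, dq/dtau) = (-1.943873, 0.155954); Gamma_ppp = -0.252525, Gamma_ppq = 0.063401, Gamma_pqq = -0.256222, Gamma_qpp = 1.052228, Gamma_qpq = -0.264181, Gamma_qqq = 1.067632; k4 = (-1.943873, 0.155954, 0.998875, -4.162138)
  Y <- Y + (h/6)(k1 + 2k2 + 2k3 + k4): p = -0.1981, q = 0.7884, dp/dtau = -1.9442, dq/dtau = 0.1561
step 3:
  k1: at (p, q) = (-0.198058, 0.788361), (dp/dtau, dq/dtau) = (-1.944230, 0.156054); Gamma_ppp = -0.252621, Gamma_ppq = 0.063465, Gamma_pqq = -0.256351, Gamma_qpp = 1.052127, Gamma_qpq = -0.264323, Gamma_qqq = 1.067660; k1 = (-1.944230, 0.156054, 0.999670, -4.163465)
  k2: at (p, q) = (-0.246664, 0.792262), (dp/dtau, dq/dtau) = (-1.919238, 0.051968); Gamma_ppp = -0.298090, Gamma_ppq = 0.092807, Gamma_pqq = -0.301001, Gamma_qpp = 1.013193, Gamma_qpq = -0.315448, Gamma_qqq = 1.023089; k2 = (-1.919238, 0.051968, 1.117332, -3.797759)
  k3: at (p, q) = (-0.246039, 0.789660), (dp/dtau, dq/dtau) = (-1.916297, 0.061110); Gamma_ppp = -0.297335, Gamma_ppq = 0.092642, Gamma_pqq = -0.301229, Gamma_qpp = 1.013112, Gamma_qpq = -0.315661, Gamma_qqq = 1.026379; k3 = (-1.916297, 0.061110, 1.114695, -3.798109)
  k4: at (p, q) = (-0.293873, 0.791416), (dp/dtau, dq/dtau) = (-1.888495, -0.033851); Gamma_ppp = -0.333757, Gamma_ppq = 0.123932, Gamma_pqq = -0.337377, Gamma_qpp = 0.970542, Gamma_qpq = -0.360387, Gamma_qqq = 0.981068; k4 = (-1.888495, -0.033851, 1.174857, -3.416402)
  Y <- Y + (h/6)(k1 + 2k2 + 2k3 + k4): p = -0.2939, q = 0.7913, dp/dtau = -1.8889, dq/dtau = -0.0337
step 4:
  k1: at (p, q) = (-0.293923, 0.791264), (dp/dtau, dq/dtau) = (-1.888909, -0.033709); Gamma_ppp = -0.333775, Gamma_ppq = 0.123984, Gamma_pqq = -0.337460, Gamma_qpp = 0.970460, Gamma_qpq = -0.360487, Gamma_qqq = 0.981175; k1 = (-1.888909, -0.033709, 1.175494, -3.417787)
  k2: at (p, q) = (-0.341146, 0.790421), (dp/dtau, dq/dtau) = (-1.859521, -0.119154); Gamma_ppp = -0.361531, Gamma_ppq = 0.156036, Gamma_pqq = -0.365912, Gamma_qpp = 0.925822, Gamma_qpq = -0.399584, Gamma_qqq = 0.937042; k2 = (-1.859521, -0.119154, 1.186157, -3.037558)
  k3: at (p, q) = (-0.340411, 0.788285), (dp/dtau, dq/dtau) = (-1.859255, -0.109648); Gamma_ppp = -0.360889, Gamma_ppq = 0.155846, Gamma_pqq = -0.366253, Gamma_qpp = 0.926050, Gamma_qpq = -0.399903, Gamma_qqq = 0.939812; k3 = (-1.859255, -0.109648, 1.188394, -3.049442)
  k4: at (p, q) = (-0.386886, 0.785781), (dp/dtau, dq/dtau) = (-1.829489, -0.186181); Gamma_ppp = -0.380822, Gamma_ppq = 0.187501, Gamma_pqq = -0.387713, Gamma_qpp = 0.881212, Gamma_qpq = -0.433871, Gamma_qqq = 0.897157; k4 = (-1.829489, -0.186181, 1.160330, -2.684973)
  Y <- Y + (h/6)(k1 + 2k2 + 2k3 + k4): p = -0.3869, q = 0.7856, dp/dtau = -1.8299, dq/dtau = -0.1860


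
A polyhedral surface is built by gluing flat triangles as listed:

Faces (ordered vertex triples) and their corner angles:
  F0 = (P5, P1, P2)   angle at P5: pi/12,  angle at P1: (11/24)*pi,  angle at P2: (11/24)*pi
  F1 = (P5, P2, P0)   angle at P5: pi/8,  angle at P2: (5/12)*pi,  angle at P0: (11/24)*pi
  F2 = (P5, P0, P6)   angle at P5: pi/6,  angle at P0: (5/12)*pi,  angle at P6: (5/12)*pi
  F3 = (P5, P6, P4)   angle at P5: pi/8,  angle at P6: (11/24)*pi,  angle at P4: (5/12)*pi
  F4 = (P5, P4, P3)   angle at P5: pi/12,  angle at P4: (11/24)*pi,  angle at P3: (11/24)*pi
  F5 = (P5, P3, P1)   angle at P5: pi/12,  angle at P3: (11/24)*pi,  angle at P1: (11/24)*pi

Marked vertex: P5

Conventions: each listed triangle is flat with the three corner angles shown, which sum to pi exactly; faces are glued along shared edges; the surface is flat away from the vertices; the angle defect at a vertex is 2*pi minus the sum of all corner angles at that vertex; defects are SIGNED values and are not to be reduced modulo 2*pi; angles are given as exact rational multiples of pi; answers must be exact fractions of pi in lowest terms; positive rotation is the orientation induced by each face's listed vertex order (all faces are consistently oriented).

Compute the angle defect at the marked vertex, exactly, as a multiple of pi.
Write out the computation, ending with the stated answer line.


Sum of corner angles at P5: (2/3)*pi
defect = 2*pi - (2/3)*pi

Answer: defect(P5) = (4/3)*pi


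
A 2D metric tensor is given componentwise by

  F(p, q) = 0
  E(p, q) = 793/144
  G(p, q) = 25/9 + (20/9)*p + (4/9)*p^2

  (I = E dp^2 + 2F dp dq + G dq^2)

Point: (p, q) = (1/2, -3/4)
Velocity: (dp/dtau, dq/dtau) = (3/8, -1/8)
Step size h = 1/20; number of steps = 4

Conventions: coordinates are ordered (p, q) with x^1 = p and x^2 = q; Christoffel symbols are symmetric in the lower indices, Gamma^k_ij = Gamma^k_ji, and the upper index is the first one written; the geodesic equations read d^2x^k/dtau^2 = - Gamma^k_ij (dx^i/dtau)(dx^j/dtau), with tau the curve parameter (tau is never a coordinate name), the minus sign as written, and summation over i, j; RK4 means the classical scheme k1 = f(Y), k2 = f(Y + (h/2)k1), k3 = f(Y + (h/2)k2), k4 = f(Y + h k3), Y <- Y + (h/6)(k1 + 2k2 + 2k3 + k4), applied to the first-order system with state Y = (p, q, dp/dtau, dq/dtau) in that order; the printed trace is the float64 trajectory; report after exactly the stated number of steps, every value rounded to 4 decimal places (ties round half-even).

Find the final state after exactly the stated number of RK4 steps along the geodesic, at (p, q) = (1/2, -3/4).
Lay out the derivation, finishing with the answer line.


f(Y) = (dp/dtau, dq/dtau, -Gamma^p_ij Y'^i Y'^j, -Gamma^q_ij Y'^i Y'^j) with the Gammas evaluated at the stage position; h = 0.050000; intermediate values shown to 6 dp
step 0: p = 0.5000, q = -0.7500, dp/dtau = 0.3750, dq/dtau = -0.1250
step 1:
  k1: at (p, q) = (0.500000, -0.750000), (dp/dtau, dq/dtau) = (0.375000, -0.125000); Gamma_ppp = 0.000000, Gamma_ppq = 0.000000, Gamma_pqq = -0.242119, Gamma_qpp = 0.000000, Gamma_qpq = 0.333333, Gamma_qqq = 0.000000; k1 = (0.375000, -0.125000, 0.003783, 0.031250)
  k2: at (p, q) = (0.509375, -0.753125), (dp/dtau, dq/dtau) = (0.375095, -0.124219); Gamma_ppp = 0.000000, Gamma_ppq = 0.000000, Gamma_pqq = -0.242875, Gamma_qpp = 0.000000, Gamma_qpq = 0.332295, Gamma_qqq = 0.000000; k2 = (0.375095, -0.124219, 0.003748, 0.030966)
  k3: at (p, q) = (0.509377, -0.753105), (dp/dtau, dq/dtau) = (0.375094, -0.124226); Gamma_ppp = 0.000000, Gamma_ppq = 0.000000, Gamma_pqq = -0.242875, Gamma_qpp = 0.000000, Gamma_qpq = 0.332295, Gamma_qqq = 0.000000; k3 = (0.375094, -0.124226, 0.003748, 0.030967)
  k4: at (p, q) = (0.518755, -0.756211), (dp/dtau, dq/dtau) = (0.375187, -0.123452); Gamma_ppp = 0.000000, Gamma_ppq = 0.000000, Gamma_pqq = -0.243632, Gamma_qpp = 0.000000, Gamma_qpq = 0.331262, Gamma_qqq = 0.000000; k4 = (0.375187, -0.123452, 0.003713, 0.030686)
  Y <- Y + (h/6)(k1 + 2k2 + 2k3 + k4): p = 0.5188, q = -0.7562, dp/dtau = 0.3752, dq/dtau = -0.1235
step 2:
  k1: at (p, q) = (0.518755, -0.756211), (dp/dtau, dq/dtau) = (0.375187, -0.123452); Gamma_ppp = 0.000000, Gamma_ppq = 0.000000, Gamma_pqq = -0.243632, Gamma_qpp = 0.000000, Gamma_qpq = 0.331262, Gamma_qqq = 0.000000; k1 = (0.375187, -0.123452, 0.003713, 0.030686)
  k2: at (p, q) = (0.528134, -0.759297), (dp/dtau, dq/dtau) = (0.375280, -0.122684); Gamma_ppp = 0.000000, Gamma_ppq = 0.000000, Gamma_pqq = -0.244389, Gamma_qpp = 0.000000, Gamma_qpq = 0.330236, Gamma_qqq = 0.000000; k2 = (0.375280, -0.122684, 0.003678, 0.030409)
  k3: at (p, q) = (0.528137, -0.759278), (dp/dtau, dq/dtau) = (0.375279, -0.122691); Gamma_ppp = 0.000000, Gamma_ppq = 0.000000, Gamma_pqq = -0.244389, Gamma_qpp = 0.000000, Gamma_qpq = 0.330236, Gamma_qqq = 0.000000; k3 = (0.375279, -0.122691, 0.003679, 0.030410)
  k4: at (p, q) = (0.537519, -0.762346), (dp/dtau, dq/dtau) = (0.375371, -0.121931); Gamma_ppp = 0.000000, Gamma_ppq = 0.000000, Gamma_pqq = -0.245147, Gamma_qpp = 0.000000, Gamma_qpq = 0.329216, Gamma_qqq = 0.000000; k4 = (0.375371, -0.121931, 0.003645, 0.030136)
  Y <- Y + (h/6)(k1 + 2k2 + 2k3 + k4): p = 0.5375, q = -0.7623, dp/dtau = 0.3754, dq/dtau = -0.1219
step 3:
  k1: at (p, q) = (0.537519, -0.762346), (dp/dtau, dq/dtau) = (0.375371, -0.121931); Gamma_ppp = 0.000000, Gamma_ppq = 0.000000, Gamma_pqq = -0.245147, Gamma_qpp = 0.000000, Gamma_qpq = 0.329216, Gamma_qqq = 0.000000; k1 = (0.375371, -0.121931, 0.003645, 0.030136)
  k2: at (p, q) = (0.546903, -0.765394), (dp/dtau, dq/dtau) = (0.375462, -0.121178); Gamma_ppp = 0.000000, Gamma_ppq = 0.000000, Gamma_pqq = -0.245904, Gamma_qpp = 0.000000, Gamma_qpq = 0.328202, Gamma_qqq = 0.000000; k2 = (0.375462, -0.121178, 0.003611, 0.029865)
  k3: at (p, q) = (0.546905, -0.765375), (dp/dtau, dq/dtau) = (0.375462, -0.121185); Gamma_ppp = 0.000000, Gamma_ppq = 0.000000, Gamma_pqq = -0.245904, Gamma_qpp = 0.000000, Gamma_qpq = 0.328202, Gamma_qqq = 0.000000; k3 = (0.375462, -0.121185, 0.003611, 0.029866)
  k4: at (p, q) = (0.556292, -0.768405), (dp/dtau, dq/dtau) = (0.375552, -0.120438); Gamma_ppp = 0.000000, Gamma_ppq = 0.000000, Gamma_pqq = -0.246662, Gamma_qpp = 0.000000, Gamma_qpq = 0.327194, Gamma_qqq = 0.000000; k4 = (0.375552, -0.120438, 0.003578, 0.029598)
  Y <- Y + (h/6)(k1 + 2k2 + 2k3 + k4): p = 0.5563, q = -0.7684, dp/dtau = 0.3756, dq/dtau = -0.1204
step 4:
  k1: at (p, q) = (0.556292, -0.768405), (dp/dtau, dq/dtau) = (0.375552, -0.120438); Gamma_ppp = 0.000000, Gamma_ppq = 0.000000, Gamma_pqq = -0.246662, Gamma_qpp = 0.000000, Gamma_qpq = 0.327194, Gamma_qqq = 0.000000; k1 = (0.375552, -0.120438, 0.003578, 0.029598)
  k2: at (p, q) = (0.565681, -0.771416), (dp/dtau, dq/dtau) = (0.375641, -0.119698); Gamma_ppp = 0.000000, Gamma_ppq = 0.000000, Gamma_pqq = -0.247419, Gamma_qpp = 0.000000, Gamma_qpq = 0.326192, Gamma_qqq = 0.000000; k2 = (0.375641, -0.119698, 0.003545, 0.029333)
  k3: at (p, q) = (0.565683, -0.771397), (dp/dtau, dq/dtau) = (0.375641, -0.119704); Gamma_ppp = 0.000000, Gamma_ppq = 0.000000, Gamma_pqq = -0.247420, Gamma_qpp = 0.000000, Gamma_qpq = 0.326192, Gamma_qqq = 0.000000; k3 = (0.375641, -0.119704, 0.003545, 0.029335)
  k4: at (p, q) = (0.575074, -0.774390), (dp/dtau, dq/dtau) = (0.375729, -0.118971); Gamma_ppp = 0.000000, Gamma_ppq = 0.000000, Gamma_pqq = -0.248177, Gamma_qpp = 0.000000, Gamma_qpq = 0.325195, Gamma_qqq = 0.000000; k4 = (0.375729, -0.118971, 0.003513, 0.029073)
  Y <- Y + (h/6)(k1 + 2k2 + 2k3 + k4): p = 0.5751, q = -0.7744, dp/dtau = 0.3757, dq/dtau = -0.1190

Answer: p = 0.5751, q = -0.7744, dp/dtau = 0.3757, dq/dtau = -0.1190


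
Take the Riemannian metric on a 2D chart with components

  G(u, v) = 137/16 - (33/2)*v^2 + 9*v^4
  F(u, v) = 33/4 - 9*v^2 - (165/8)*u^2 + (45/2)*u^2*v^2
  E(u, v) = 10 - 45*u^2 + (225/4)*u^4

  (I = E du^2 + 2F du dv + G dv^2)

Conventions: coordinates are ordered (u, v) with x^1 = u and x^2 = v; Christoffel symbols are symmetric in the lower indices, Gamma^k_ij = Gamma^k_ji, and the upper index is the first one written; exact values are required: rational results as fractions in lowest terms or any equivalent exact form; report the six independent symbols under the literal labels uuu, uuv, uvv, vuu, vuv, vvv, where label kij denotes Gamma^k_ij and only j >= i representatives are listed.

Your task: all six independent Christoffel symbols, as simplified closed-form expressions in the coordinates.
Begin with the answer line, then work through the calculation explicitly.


Answer: Gamma_uuu = (1800*u^3 - 720*u)/(900*u^4 - 720*u^2 + 144*v^4 - 264*v^2 + 281), Gamma_uuv = 0, Gamma_uvv = (720*u^2*v - 288*v)/(900*u^4 - 720*u^2 + 144*v^4 - 264*v^2 + 281), Gamma_vuu = (720*u*v^2 - 660*u)/(900*u^4 - 720*u^2 + 144*v^4 - 264*v^2 + 281), Gamma_vuv = 0, Gamma_vvv = (288*v^3 - 264*v)/(900*u^4 - 720*u^2 + 144*v^4 - 264*v^2 + 281)

E = 10 - 45*u^2 + (225/4)*u^4; F = 33/4 - 9*v^2 - (165/8)*u^2 + (45/2)*u^2*v^2; G = 137/16 - (33/2)*v^2 + 9*v^4
Gamma^k_ij = (1/2) g^{kl} (d_i g_jl + d_j g_il - d_l g_ij), with g^inv = (1/(EG-F^2)) [[G, -F], [-F, E]]
first partials: E_u = -90*u + 225*u^3, E_v = 0, F_u = -(165/4)*u + 45*u*v^2, F_v = -18*v + 45*u^2*v, G_u = 0, G_v = -33*v + 36*v^3
D = EG - F^2 = 281/16 - (33/2)*v^2 - 45*u^2 + 9*v^4 + (225/4)*u^4
expanded: Gamma^u_uu = (G E_u - 2F F_u + F E_v)/(2D), Gamma^u_uv = (G E_v - F G_u)/(2D), Gamma^u_vv = (2G F_v - G G_u - F G_v)/(2D), Gamma^v_uu = (2E F_u - E E_v - F E_u)/(2D), Gamma^v_uv = (E G_u - F E_v)/(2D), Gamma^v_vv = (E G_v - 2F F_v + F G_u)/(2D); substitute and cancel common factors


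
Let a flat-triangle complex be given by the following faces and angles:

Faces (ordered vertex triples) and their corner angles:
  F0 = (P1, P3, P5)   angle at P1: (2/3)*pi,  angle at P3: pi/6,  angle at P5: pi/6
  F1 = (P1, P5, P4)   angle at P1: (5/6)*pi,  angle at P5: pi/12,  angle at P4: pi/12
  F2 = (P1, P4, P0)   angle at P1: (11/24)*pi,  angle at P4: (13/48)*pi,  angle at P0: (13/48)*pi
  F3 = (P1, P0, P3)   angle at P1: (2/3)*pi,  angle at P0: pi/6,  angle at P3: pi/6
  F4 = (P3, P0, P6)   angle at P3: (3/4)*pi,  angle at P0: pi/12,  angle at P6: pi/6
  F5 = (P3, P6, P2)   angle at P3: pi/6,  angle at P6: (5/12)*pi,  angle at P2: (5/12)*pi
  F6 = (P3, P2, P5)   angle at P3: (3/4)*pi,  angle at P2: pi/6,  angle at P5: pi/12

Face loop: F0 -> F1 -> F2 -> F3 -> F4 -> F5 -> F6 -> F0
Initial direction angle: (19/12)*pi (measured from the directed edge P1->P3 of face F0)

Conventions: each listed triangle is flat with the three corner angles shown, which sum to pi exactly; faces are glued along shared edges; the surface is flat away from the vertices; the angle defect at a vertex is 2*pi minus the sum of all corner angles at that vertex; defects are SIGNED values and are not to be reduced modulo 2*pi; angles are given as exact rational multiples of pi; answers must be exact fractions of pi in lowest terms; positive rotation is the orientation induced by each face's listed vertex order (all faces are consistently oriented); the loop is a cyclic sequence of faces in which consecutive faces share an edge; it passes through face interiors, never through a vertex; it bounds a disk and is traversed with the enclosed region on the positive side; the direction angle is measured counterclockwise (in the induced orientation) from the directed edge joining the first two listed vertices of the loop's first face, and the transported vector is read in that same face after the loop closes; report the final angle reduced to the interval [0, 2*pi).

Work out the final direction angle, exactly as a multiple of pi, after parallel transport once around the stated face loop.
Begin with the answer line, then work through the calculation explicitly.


Answer: final direction angle = (23/24)*pi

enclosed vertex P1: corner angles sum to (21/8)*pi, defect = 2*pi - (21/8)*pi = (-5/8)*pi
enclosed vertex P3: corner angles sum to 2*pi, defect = 2*pi - 2*pi = 0
the rotation equals the total enclosed defect, so the final angle is initial + defects (mod 2*pi)
final angle = (19/12)*pi - (5/8)*pi = (23/24)*pi (mod 2*pi)


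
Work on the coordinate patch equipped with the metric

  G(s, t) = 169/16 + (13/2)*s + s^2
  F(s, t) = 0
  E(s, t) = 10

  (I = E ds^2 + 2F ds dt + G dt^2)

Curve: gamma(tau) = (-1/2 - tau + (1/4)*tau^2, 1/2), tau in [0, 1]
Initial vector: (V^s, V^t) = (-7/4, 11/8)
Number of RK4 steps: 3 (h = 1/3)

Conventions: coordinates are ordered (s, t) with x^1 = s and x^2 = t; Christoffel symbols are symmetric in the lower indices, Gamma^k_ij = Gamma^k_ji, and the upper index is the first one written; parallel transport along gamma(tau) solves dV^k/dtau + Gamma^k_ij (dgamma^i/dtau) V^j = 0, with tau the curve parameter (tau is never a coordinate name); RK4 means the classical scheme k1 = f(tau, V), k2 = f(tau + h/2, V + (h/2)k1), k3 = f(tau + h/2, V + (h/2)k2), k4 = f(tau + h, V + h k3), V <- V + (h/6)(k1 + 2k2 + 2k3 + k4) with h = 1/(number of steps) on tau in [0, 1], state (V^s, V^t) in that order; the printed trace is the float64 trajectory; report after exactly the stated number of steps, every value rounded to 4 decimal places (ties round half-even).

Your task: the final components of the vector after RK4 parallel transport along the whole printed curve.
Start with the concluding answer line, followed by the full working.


Answer: V^s = -1.7500, V^t = 1.8906

gamma'(tau) = (-1 + (1/2)*tau, 0); f(tau, V)^k = -Gamma^k_ij(gamma(tau)) gamma'^i(tau) V^j; h = 1/3; intermediate values shown to 6 dp
curve data and Christoffel symbols at the stage parameters:
  tau = 0.000000: gamma = (-0.500000, 0.500000), gamma' = (-1.000000, 0.000000); Gamma_sss = 0.000000, Gamma_sst = 0.000000, Gamma_stt = -0.275000, Gamma_tss = 0.000000, Gamma_tst = 0.363636, Gamma_ttt = 0.000000
  tau = 0.166667: gamma = (-0.659722, 0.500000), gamma' = (-0.916667, 0.000000); Gamma_sss = 0.000000, Gamma_sst = 0.000000, Gamma_stt = -0.259028, Gamma_tss = 0.000000, Gamma_tst = 0.386059, Gamma_ttt = 0.000000
  tau = 0.333333: gamma = (-0.805556, 0.500000), gamma' = (-0.833333, 0.000000); Gamma_sss = 0.000000, Gamma_sst = 0.000000, Gamma_stt = -0.244444, Gamma_tss = 0.000000, Gamma_tst = 0.409091, Gamma_ttt = 0.000000
  tau = 0.500000: gamma = (-0.937500, 0.500000), gamma' = (-0.750000, 0.000000); Gamma_sss = 0.000000, Gamma_sst = 0.000000, Gamma_stt = -0.231250, Gamma_tss = 0.000000, Gamma_tst = 0.432432, Gamma_ttt = 0.000000
  tau = 0.666667: gamma = (-1.055556, 0.500000), gamma' = (-0.666667, 0.000000); Gamma_sss = 0.000000, Gamma_sst = 0.000000, Gamma_stt = -0.219444, Gamma_tss = 0.000000, Gamma_tst = 0.455696, Gamma_ttt = 0.000000
  tau = 0.833333: gamma = (-1.159722, 0.500000), gamma' = (-0.583333, 0.000000); Gamma_sss = 0.000000, Gamma_sst = 0.000000, Gamma_stt = -0.209028, Gamma_tss = 0.000000, Gamma_tst = 0.478405, Gamma_ttt = 0.000000
  tau = 1.000000: gamma = (-1.250000, 0.500000), gamma' = (-0.500000, 0.000000); Gamma_sss = 0.000000, Gamma_sst = 0.000000, Gamma_stt = -0.200000, Gamma_tss = 0.000000, Gamma_tst = 0.500000, Gamma_ttt = 0.000000
step 0: V^s = -1.7500, V^t = 1.3750
step 1: k1 = (0.000000, 0.500000), k2 = (0.000000, 0.516086), k3 = (0.000000, 0.517035), k4 = (0.000000, 0.527504); V <- V + (h/6)(k1 + 2k2 + 2k3 + k4): V^s = -1.7500, V^t = 1.5469
step 2: k1 = (0.000000, 0.527344), k2 = (0.000000, 0.530194), k3 = (0.000000, 0.530348), k4 = (0.000000, 0.523643); V <- V + (h/6)(k1 + 2k2 + 2k3 + k4): V^s = -1.7500, V^t = 1.7231
step 3: k1 = (0.000000, 0.523474), k2 = (0.000000, 0.505213), k3 = (0.000000, 0.504364), k4 = (0.000000, 0.472806); V <- V + (h/6)(k1 + 2k2 + 2k3 + k4): V^s = -1.7500, V^t = 1.8906


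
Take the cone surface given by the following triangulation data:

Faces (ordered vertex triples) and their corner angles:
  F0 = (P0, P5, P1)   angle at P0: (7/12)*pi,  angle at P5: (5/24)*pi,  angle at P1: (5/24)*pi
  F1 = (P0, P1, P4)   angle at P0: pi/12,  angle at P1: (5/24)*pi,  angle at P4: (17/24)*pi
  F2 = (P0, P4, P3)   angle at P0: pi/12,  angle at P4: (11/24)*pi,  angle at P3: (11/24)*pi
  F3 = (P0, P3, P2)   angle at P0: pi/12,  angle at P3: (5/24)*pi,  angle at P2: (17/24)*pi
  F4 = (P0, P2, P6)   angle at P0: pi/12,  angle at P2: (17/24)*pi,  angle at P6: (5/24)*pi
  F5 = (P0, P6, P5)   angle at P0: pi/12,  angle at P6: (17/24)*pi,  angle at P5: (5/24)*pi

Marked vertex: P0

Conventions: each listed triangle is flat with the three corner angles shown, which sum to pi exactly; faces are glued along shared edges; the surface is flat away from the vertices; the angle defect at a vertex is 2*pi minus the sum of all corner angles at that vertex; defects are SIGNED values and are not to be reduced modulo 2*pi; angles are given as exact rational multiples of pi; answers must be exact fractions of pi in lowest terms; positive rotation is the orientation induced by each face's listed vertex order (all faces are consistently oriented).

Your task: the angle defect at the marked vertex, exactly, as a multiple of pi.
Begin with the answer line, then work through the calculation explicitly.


Answer: defect(P0) = pi

Sum of corner angles at P0: pi
defect = 2*pi - pi


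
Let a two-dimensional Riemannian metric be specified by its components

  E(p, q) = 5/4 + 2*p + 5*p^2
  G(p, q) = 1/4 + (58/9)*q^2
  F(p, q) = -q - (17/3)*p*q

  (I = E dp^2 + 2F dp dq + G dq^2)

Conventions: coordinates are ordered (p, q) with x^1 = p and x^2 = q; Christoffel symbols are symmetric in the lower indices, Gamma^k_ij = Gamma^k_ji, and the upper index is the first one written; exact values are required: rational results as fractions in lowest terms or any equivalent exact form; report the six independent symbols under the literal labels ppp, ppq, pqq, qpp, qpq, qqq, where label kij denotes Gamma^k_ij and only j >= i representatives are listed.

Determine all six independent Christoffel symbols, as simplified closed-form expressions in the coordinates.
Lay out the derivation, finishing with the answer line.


E = 5/4 + 2*p + 5*p^2; F = -q - (17/3)*p*q; G = 1/4 + (58/9)*q^2
Gamma^k_ij = (1/2) g^{kl} (d_i g_jl + d_j g_il - d_l g_ij), with g^inv = (1/(EG-F^2)) [[G, -F], [-F, E]]
first partials: E_p = 2 + 10*p, E_q = 0, F_p = -(17/3)*q, F_q = -1 - (17/3)*p, G_p = 0, G_q = (116/9)*q
D = EG - F^2 = 5/16 + (1/2)*p + (127/18)*q^2 + (5/4)*p^2 + (14/9)*p*q^2 + (1/9)*p^2*q^2
expanded: Gamma^p_pp = (G E_p - 2F F_p + F E_q)/(2D), Gamma^p_pq = (G E_q - F G_p)/(2D), Gamma^p_qq = (2G F_q - G G_p - F G_q)/(2D), Gamma^q_pp = (2E F_p - E E_q - F E_p)/(2D), Gamma^q_pq = (E G_p - F E_q)/(2D), Gamma^q_qq = (E G_q - 2F F_q + F G_p)/(2D); substitute and cancel common factors

Answer: Gamma_ppp = (16*p*q^2 + 180*p + 112*q^2 + 36)/(16*p^2*q^2 + 180*p^2 + 224*p*q^2 + 72*p + 1016*q^2 + 45), Gamma_ppq = 0, Gamma_pqq = (-204*p - 36)/(16*p^2*q^2 + 180*p^2 + 224*p*q^2 + 72*p + 1016*q^2 + 45), Gamma_qpp = (-96*p*q - 876*q)/(16*p^2*q^2 + 180*p^2 + 224*p*q^2 + 72*p + 1016*q^2 + 45), Gamma_qpq = 0, Gamma_qqq = (16*p^2*q + 224*p*q + 1016*q)/(16*p^2*q^2 + 180*p^2 + 224*p*q^2 + 72*p + 1016*q^2 + 45)
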